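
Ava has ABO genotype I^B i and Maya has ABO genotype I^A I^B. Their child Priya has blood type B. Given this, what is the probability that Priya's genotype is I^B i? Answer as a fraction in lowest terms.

Cross I^B i × I^A I^B → 1/4 I^A I^B, 1/4 I^A i, 1/4 I^B I^B, 1/4 I^B i.
Type-B genotypes among offspring: I^B I^B (1/4), I^B i (1/4); total 1/2.
P(I^B i | type B) = (1/4) / (1/2) = 1/2.

1/2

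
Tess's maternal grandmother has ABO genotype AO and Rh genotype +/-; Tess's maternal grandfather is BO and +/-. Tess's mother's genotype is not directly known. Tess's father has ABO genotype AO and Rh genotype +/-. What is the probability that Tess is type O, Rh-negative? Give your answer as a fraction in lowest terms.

Tess's mother's ABO genotype from AO × BO: 1/4 AB, 1/4 AO, 1/4 BO, 1/4 OO.
Crossing each possibility with the father AO and summing P(type O): 1/4·0 + 1/4·1/4 + 1/4·1/4 + 1/4·1/2 = 1/4.
Similarly for Rh via the mother's Rh distribution: P(Rh-) = 1/4.
Independent loci: 1/4 × 1/4 = 1/16.

1/16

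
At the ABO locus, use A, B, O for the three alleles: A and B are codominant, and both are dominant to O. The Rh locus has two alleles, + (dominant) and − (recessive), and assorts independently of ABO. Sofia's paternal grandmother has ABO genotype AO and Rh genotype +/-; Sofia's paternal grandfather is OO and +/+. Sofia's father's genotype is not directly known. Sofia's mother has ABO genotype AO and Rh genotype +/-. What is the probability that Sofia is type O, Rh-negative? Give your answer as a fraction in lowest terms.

3/64

Sofia's father's ABO genotype from AO × OO: 1/2 AO, 1/2 OO.
Crossing each possibility with the mother AO and summing P(type O): 1/2·1/4 + 1/2·1/2 = 3/8.
Similarly for Rh via the father's Rh distribution: P(Rh-) = 1/8.
Independent loci: 3/8 × 1/8 = 3/64.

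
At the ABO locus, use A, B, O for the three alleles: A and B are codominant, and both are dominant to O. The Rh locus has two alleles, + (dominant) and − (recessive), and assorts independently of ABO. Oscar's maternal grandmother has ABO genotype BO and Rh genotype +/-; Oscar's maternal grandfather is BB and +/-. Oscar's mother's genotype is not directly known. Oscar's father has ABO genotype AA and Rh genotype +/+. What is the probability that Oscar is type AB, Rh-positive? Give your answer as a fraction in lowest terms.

3/4

Oscar's mother's ABO genotype from BO × BB: 1/2 BB, 1/2 BO.
Crossing each possibility with the father AA and summing P(type AB): 1/2·1 + 1/2·1/2 = 3/4.
Similarly for Rh via the mother's Rh distribution: P(Rh+) = 1.
Independent loci: 3/4 × 1 = 3/4.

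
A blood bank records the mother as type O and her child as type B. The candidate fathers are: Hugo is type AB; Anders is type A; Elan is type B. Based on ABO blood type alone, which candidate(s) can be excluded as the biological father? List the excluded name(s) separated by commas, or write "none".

A candidate is excluded only if no genotype consistent with his phenotype could produce a type B child with a type O mother.
Anders (type A): no genotype consistent with that phenotype can produce a type-B child with a type-O mother.

Anders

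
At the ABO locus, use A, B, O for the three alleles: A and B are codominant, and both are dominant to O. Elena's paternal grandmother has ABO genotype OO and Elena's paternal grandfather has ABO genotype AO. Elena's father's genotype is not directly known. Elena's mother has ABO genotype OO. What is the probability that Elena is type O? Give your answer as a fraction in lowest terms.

3/4

Elena's father's ABO genotype from OO × AO: 1/2 AO, 1/2 OO.
Crossing each possibility with the mother OO and summing P(type O): 1/2·1/2 + 1/2·1 = 3/4.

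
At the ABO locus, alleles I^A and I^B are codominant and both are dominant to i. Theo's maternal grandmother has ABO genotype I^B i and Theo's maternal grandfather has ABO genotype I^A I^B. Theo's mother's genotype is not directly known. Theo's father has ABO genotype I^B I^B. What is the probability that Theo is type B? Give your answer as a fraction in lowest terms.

Theo's mother's ABO genotype from I^B i × I^A I^B: 1/4 I^A I^B, 1/4 I^A i, 1/4 I^B I^B, 1/4 I^B i.
Crossing each possibility with the father I^B I^B and summing P(type B): 1/4·1/2 + 1/4·1/2 + 1/4·1 + 1/4·1 = 3/4.

3/4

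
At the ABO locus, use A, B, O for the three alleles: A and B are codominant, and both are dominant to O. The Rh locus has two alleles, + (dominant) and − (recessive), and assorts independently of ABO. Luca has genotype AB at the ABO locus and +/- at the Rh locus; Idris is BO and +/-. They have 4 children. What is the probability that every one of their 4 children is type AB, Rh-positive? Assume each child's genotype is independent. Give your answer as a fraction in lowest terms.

ABO cross AB × BO → 1/4 A, 1/2 B, 1/4 AB.
Rh cross +/- × +/- → 3/4 Rh+, 1/4 Rh-; so P(type AB, Rh-positive) = 1/4 × 3/4 = 3/16 per child.
All 4 independent: (3/16)^4 = 81/65536.

81/65536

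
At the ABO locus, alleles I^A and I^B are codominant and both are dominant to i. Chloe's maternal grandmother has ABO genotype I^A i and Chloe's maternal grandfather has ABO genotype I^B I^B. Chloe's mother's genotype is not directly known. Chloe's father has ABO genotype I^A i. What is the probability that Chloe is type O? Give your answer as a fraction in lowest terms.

Chloe's mother's ABO genotype from I^A i × I^B I^B: 1/2 I^A I^B, 1/2 I^B i.
Crossing each possibility with the father I^A i and summing P(type O): 1/2·0 + 1/2·1/4 = 1/8.

1/8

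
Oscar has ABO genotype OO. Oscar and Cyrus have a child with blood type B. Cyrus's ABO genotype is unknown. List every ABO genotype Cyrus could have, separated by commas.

For each candidate genotype of Cyrus, check whether crossing it with OO can produce every observed child phenotype.
  AA → possible child types {A} ✗
  AB → possible child types {A, B} ✓
  AO → possible child types {O, A} ✗
  BB → possible child types {B} ✓
  BO → possible child types {O, B} ✓
  OO → possible child types {O} ✗

AB, BB, BO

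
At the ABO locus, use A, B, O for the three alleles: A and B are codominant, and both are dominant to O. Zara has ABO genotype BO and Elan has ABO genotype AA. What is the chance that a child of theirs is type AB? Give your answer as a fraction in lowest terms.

ABO cross BO × AA → offspring phenotypes: 1/2 A, 1/2 AB.
So P(type AB) = 1/2.

1/2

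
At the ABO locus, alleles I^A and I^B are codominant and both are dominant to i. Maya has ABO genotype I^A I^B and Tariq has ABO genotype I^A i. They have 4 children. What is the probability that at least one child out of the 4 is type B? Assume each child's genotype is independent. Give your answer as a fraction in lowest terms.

175/256

ABO cross I^A I^B × I^A i → 1/2 A, 1/4 B, 1/4 AB.
So P(type B) = 1/4 per child.
P(none) = (3/4)^4 = 81/256; P(at least one) = 1 − 81/256 = 175/256.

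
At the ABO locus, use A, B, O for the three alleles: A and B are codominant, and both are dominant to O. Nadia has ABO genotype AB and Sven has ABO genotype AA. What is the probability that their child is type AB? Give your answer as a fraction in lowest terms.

ABO cross AB × AA → offspring phenotypes: 1/2 A, 1/2 AB.
So P(type AB) = 1/2.

1/2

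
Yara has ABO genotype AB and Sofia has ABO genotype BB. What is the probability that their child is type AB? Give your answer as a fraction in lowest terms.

ABO cross AB × BB → offspring phenotypes: 1/2 B, 1/2 AB.
So P(type AB) = 1/2.

1/2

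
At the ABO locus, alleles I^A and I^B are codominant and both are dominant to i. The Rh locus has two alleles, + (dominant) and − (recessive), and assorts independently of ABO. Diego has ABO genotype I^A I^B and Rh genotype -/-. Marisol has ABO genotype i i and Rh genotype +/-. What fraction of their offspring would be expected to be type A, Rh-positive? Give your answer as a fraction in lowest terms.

1/4

ABO cross I^A I^B × i i → offspring phenotypes: 1/2 A, 1/2 B.
Rh cross -/- × +/- → 1/2 Rh+, 1/2 Rh-.
Independent loci: P(type A, Rh-positive) = 1/2 × 1/2 = 1/4.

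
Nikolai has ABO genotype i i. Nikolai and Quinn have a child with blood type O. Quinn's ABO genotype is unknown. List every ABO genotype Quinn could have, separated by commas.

I^A i, I^B i, i i

For each candidate genotype of Quinn, check whether crossing it with i i can produce every observed child phenotype.
  I^A I^A → possible child types {A} ✗
  I^A I^B → possible child types {A, B} ✗
  I^A i → possible child types {O, A} ✓
  I^B I^B → possible child types {B} ✗
  I^B i → possible child types {O, B} ✓
  i i → possible child types {O} ✓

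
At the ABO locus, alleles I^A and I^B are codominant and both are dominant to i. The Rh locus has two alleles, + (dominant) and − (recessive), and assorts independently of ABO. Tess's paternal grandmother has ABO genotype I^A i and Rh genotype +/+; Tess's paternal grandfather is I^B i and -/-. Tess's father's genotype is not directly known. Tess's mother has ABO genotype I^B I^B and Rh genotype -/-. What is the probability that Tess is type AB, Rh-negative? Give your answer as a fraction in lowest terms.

1/8

Tess's father's ABO genotype from I^A i × I^B i: 1/4 I^A I^B, 1/4 I^A i, 1/4 I^B i, 1/4 i i.
Crossing each possibility with the mother I^B I^B and summing P(type AB): 1/4·1/2 + 1/4·1/2 + 1/4·0 + 1/4·0 = 1/4.
Similarly for Rh via the father's Rh distribution: P(Rh-) = 1/2.
Independent loci: 1/4 × 1/2 = 1/8.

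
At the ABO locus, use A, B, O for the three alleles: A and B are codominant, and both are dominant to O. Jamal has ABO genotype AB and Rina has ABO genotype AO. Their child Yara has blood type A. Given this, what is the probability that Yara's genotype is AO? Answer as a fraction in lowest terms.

1/2

Cross AB × AO → 1/4 AA, 1/4 AB, 1/4 AO, 1/4 BO.
Type-A genotypes among offspring: AA (1/4), AO (1/4); total 1/2.
P(AO | type A) = (1/4) / (1/2) = 1/2.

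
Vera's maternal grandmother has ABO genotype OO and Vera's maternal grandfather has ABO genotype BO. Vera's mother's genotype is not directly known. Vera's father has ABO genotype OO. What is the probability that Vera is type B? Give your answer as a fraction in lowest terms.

Vera's mother's ABO genotype from OO × BO: 1/2 BO, 1/2 OO.
Crossing each possibility with the father OO and summing P(type B): 1/2·1/2 + 1/2·0 = 1/4.

1/4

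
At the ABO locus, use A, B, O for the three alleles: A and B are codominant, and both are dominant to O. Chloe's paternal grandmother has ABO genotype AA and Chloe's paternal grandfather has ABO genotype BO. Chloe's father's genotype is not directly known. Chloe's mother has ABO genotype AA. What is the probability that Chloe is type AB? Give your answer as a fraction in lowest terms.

1/4

Chloe's father's ABO genotype from AA × BO: 1/2 AB, 1/2 AO.
Crossing each possibility with the mother AA and summing P(type AB): 1/2·1/2 + 1/2·0 = 1/4.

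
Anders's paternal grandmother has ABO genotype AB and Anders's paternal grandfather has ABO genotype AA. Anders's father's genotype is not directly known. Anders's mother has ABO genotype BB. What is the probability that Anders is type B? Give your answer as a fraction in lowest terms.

Anders's father's ABO genotype from AB × AA: 1/2 AA, 1/2 AB.
Crossing each possibility with the mother BB and summing P(type B): 1/2·0 + 1/2·1/2 = 1/4.

1/4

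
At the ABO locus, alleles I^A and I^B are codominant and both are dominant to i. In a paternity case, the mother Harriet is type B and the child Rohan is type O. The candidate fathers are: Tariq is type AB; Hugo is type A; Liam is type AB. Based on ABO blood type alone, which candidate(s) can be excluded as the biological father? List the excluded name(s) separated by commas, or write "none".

Tariq, Liam

A candidate is excluded only if no genotype consistent with his phenotype could produce a type O child with a type B mother.
Tariq (type AB): no genotype consistent with that phenotype can produce a type-O child with a type-B mother.
Liam (type AB): no genotype consistent with that phenotype can produce a type-O child with a type-B mother.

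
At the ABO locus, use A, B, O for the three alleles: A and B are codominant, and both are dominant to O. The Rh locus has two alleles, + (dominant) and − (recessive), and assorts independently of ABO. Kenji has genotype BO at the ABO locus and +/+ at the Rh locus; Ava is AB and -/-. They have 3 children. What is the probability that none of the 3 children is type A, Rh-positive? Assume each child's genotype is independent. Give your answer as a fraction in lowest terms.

ABO cross BO × AB → 1/4 A, 1/2 B, 1/4 AB.
Rh cross +/+ × -/- → 1 Rh+; so P(type A, Rh-positive) = 1/4 × 1 = 1/4 per child.
P(not type A, Rh-positive) = 3/4 for one child; (3/4)^3 = 27/64.

27/64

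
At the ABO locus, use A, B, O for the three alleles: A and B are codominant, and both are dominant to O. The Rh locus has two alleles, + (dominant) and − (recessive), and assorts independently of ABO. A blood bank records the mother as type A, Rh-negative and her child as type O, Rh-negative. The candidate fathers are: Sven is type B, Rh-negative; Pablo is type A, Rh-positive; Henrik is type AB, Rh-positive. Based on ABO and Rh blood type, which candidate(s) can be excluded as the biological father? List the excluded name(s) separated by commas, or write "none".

A candidate is excluded only if no genotype consistent with his phenotype could produce a type O, Rh-negative child with a type A, Rh-negative mother.
Henrik (type AB, Rh+): no genotype consistent with that phenotype can produce a type-O Rh- child with a type-A mother.

Henrik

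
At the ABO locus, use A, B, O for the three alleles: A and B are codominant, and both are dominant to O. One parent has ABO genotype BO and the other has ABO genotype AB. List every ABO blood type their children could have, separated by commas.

Gametes from BO × AB give offspring ABO genotypes AB, AO, BB, BO, i.e. phenotypes A, B, AB.

A, B, AB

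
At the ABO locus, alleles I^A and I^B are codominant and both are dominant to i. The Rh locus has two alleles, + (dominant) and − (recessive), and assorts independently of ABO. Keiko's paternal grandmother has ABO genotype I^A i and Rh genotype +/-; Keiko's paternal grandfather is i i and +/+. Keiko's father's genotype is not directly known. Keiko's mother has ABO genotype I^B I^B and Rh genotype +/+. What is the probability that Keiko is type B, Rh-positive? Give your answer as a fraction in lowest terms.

3/4

Keiko's father's ABO genotype from I^A i × i i: 1/2 I^A i, 1/2 i i.
Crossing each possibility with the mother I^B I^B and summing P(type B): 1/2·1/2 + 1/2·1 = 3/4.
Similarly for Rh via the father's Rh distribution: P(Rh+) = 1.
Independent loci: 3/4 × 1 = 3/4.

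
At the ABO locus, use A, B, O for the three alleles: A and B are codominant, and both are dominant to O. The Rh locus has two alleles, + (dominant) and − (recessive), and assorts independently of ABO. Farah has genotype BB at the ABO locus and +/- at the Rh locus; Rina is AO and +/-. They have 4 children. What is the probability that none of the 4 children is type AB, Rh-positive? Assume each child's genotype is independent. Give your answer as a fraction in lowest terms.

ABO cross BB × AO → 1/2 B, 1/2 AB.
Rh cross +/- × +/- → 3/4 Rh+, 1/4 Rh-; so P(type AB, Rh-positive) = 1/2 × 3/4 = 3/8 per child.
P(not type AB, Rh-positive) = 5/8 for one child; (5/8)^4 = 625/4096.

625/4096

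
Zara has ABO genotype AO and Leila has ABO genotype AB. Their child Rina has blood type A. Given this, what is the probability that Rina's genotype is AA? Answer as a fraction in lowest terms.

1/2

Cross AO × AB → 1/4 AA, 1/4 AB, 1/4 AO, 1/4 BO.
Type-A genotypes among offspring: AA (1/4), AO (1/4); total 1/2.
P(AA | type A) = (1/4) / (1/2) = 1/2.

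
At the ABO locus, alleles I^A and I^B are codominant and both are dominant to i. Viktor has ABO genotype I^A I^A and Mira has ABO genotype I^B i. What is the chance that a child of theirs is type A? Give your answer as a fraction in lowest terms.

1/2

ABO cross I^A I^A × I^B i → offspring phenotypes: 1/2 A, 1/2 AB.
So P(type A) = 1/2.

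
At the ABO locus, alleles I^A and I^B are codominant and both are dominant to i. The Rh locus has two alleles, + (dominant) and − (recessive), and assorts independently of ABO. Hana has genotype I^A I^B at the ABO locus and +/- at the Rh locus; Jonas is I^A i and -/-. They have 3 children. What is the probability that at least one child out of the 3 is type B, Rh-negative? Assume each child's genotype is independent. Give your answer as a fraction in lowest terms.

ABO cross I^A I^B × I^A i → 1/2 A, 1/4 B, 1/4 AB.
Rh cross +/- × -/- → 1/2 Rh+, 1/2 Rh-; so P(type B, Rh-negative) = 1/4 × 1/2 = 1/8 per child.
P(none) = (7/8)^3 = 343/512; P(at least one) = 1 − 343/512 = 169/512.

169/512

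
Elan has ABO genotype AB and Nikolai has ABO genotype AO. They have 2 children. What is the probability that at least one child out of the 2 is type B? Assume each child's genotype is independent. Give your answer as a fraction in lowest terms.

ABO cross AB × AO → 1/2 A, 1/4 B, 1/4 AB.
So P(type B) = 1/4 per child.
P(none) = (3/4)^2 = 9/16; P(at least one) = 1 − 9/16 = 7/16.

7/16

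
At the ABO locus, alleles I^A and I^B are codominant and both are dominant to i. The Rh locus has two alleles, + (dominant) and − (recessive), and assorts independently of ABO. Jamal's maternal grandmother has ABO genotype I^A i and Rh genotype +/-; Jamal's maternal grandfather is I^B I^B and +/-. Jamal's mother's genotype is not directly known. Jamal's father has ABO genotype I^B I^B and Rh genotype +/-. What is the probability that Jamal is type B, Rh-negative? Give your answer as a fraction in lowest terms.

3/16

Jamal's mother's ABO genotype from I^A i × I^B I^B: 1/2 I^A I^B, 1/2 I^B i.
Crossing each possibility with the father I^B I^B and summing P(type B): 1/2·1/2 + 1/2·1 = 3/4.
Similarly for Rh via the mother's Rh distribution: P(Rh-) = 1/4.
Independent loci: 3/4 × 1/4 = 3/16.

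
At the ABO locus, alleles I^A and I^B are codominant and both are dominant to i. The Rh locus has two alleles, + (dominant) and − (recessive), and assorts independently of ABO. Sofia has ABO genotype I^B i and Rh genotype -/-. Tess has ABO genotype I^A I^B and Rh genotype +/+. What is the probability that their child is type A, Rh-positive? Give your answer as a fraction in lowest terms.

ABO cross I^B i × I^A I^B → offspring phenotypes: 1/4 A, 1/2 B, 1/4 AB.
Rh cross -/- × +/+ → 1 Rh+.
Independent loci: P(type A, Rh-positive) = 1/4 × 1 = 1/4.

1/4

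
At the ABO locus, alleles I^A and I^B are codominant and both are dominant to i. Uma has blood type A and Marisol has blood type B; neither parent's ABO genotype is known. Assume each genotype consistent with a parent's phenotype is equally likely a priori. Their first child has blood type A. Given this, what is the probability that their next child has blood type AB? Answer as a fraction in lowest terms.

5/12

Possible genotypes: Uma ∈ {I^A I^A, I^A i}; Marisol ∈ {I^B I^B, I^B i}.
Weight each parental genotype pair by prior × P(type-A child):
  I^A I^A × I^B i: posterior weight 2/3; P(next child type AB) = 1/2.
  I^A i × I^B i: posterior weight 1/3; P(next child type AB) = 1/4.
Weighted sum = 5/12.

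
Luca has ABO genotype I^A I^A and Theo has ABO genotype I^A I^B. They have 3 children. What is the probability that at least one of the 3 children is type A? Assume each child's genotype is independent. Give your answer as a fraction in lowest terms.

ABO cross I^A I^A × I^A I^B → 1/2 A, 1/2 AB.
So P(type A) = 1/2 per child.
P(none) = (1/2)^3 = 1/8; P(at least one) = 1 − 1/8 = 7/8.

7/8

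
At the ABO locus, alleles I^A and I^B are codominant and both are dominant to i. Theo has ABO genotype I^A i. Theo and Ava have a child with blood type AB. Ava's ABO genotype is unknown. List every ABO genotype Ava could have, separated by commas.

I^A I^B, I^B I^B, I^B i

For each candidate genotype of Ava, check whether crossing it with I^A i can produce every observed child phenotype.
  I^A I^A → possible child types {A} ✗
  I^A I^B → possible child types {A, B, AB} ✓
  I^A i → possible child types {O, A} ✗
  I^B I^B → possible child types {B, AB} ✓
  I^B i → possible child types {O, A, B, AB} ✓
  i i → possible child types {O, A} ✗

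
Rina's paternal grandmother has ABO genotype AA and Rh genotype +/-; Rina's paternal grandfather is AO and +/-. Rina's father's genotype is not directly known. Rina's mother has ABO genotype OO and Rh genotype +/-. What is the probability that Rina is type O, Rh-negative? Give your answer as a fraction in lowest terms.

1/16

Rina's father's ABO genotype from AA × AO: 1/2 AA, 1/2 AO.
Crossing each possibility with the mother OO and summing P(type O): 1/2·0 + 1/2·1/2 = 1/4.
Similarly for Rh via the father's Rh distribution: P(Rh-) = 1/4.
Independent loci: 1/4 × 1/4 = 1/16.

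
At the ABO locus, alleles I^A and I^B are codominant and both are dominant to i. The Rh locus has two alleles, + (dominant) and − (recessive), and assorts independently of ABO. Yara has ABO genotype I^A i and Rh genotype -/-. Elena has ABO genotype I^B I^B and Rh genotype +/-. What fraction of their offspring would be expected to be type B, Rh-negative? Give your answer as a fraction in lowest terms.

ABO cross I^A i × I^B I^B → offspring phenotypes: 1/2 B, 1/2 AB.
Rh cross -/- × +/- → 1/2 Rh+, 1/2 Rh-.
Independent loci: P(type B, Rh-negative) = 1/2 × 1/2 = 1/4.

1/4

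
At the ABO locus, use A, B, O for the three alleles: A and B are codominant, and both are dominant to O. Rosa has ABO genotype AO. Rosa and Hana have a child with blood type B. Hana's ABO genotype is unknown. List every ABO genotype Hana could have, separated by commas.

For each candidate genotype of Hana, check whether crossing it with AO can produce every observed child phenotype.
  AA → possible child types {A} ✗
  AB → possible child types {A, B, AB} ✓
  AO → possible child types {O, A} ✗
  BB → possible child types {B, AB} ✓
  BO → possible child types {O, A, B, AB} ✓
  OO → possible child types {O, A} ✗

AB, BB, BO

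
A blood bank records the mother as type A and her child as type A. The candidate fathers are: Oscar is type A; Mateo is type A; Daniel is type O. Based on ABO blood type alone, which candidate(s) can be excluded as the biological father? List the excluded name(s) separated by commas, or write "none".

A candidate is excluded only if no genotype consistent with his phenotype could produce a type A child with a type A mother.
Every candidate has at least one consistent genotype combination, so none can be excluded.

none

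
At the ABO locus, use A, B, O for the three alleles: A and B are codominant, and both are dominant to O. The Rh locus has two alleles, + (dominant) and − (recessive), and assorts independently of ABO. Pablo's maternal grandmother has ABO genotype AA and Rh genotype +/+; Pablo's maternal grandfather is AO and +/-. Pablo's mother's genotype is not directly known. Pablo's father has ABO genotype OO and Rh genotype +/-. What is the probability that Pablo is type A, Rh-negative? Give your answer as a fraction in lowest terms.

Pablo's mother's ABO genotype from AA × AO: 1/2 AA, 1/2 AO.
Crossing each possibility with the father OO and summing P(type A): 1/2·1 + 1/2·1/2 = 3/4.
Similarly for Rh via the mother's Rh distribution: P(Rh-) = 1/8.
Independent loci: 3/4 × 1/8 = 3/32.

3/32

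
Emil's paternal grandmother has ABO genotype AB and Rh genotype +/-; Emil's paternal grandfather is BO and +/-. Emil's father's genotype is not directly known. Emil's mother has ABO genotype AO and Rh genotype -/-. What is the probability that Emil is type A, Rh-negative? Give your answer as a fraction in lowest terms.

3/16

Emil's father's ABO genotype from AB × BO: 1/4 AB, 1/4 AO, 1/4 BB, 1/4 BO.
Crossing each possibility with the mother AO and summing P(type A): 1/4·1/2 + 1/4·3/4 + 1/4·0 + 1/4·1/4 = 3/8.
Similarly for Rh via the father's Rh distribution: P(Rh-) = 1/2.
Independent loci: 3/8 × 1/2 = 3/16.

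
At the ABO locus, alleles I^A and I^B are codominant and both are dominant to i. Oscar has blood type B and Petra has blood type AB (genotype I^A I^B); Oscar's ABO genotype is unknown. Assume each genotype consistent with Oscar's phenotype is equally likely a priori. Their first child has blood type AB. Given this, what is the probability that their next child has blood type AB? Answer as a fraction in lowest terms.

5/12

Possible genotypes: Oscar ∈ {I^B I^B, I^B i}; Petra ∈ {I^A I^B}.
Weight each parental genotype pair by prior × P(type-AB child):
  I^B I^B × I^A I^B: posterior weight 2/3; P(next child type AB) = 1/2.
  I^B i × I^A I^B: posterior weight 1/3; P(next child type AB) = 1/4.
Weighted sum = 5/12.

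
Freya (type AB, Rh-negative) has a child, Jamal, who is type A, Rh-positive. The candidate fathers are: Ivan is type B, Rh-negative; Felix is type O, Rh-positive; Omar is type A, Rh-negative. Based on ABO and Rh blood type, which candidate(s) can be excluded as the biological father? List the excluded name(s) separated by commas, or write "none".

A candidate is excluded only if no genotype consistent with his phenotype could produce a type A, Rh-positive child with a type AB, Rh-negative mother.
Ivan (type B, Rh-): no genotype consistent with that phenotype can produce a type-A Rh+ child with a type-AB mother.
Omar (type A, Rh-): no genotype consistent with that phenotype can produce a type-A Rh+ child with a type-AB mother.

Ivan, Omar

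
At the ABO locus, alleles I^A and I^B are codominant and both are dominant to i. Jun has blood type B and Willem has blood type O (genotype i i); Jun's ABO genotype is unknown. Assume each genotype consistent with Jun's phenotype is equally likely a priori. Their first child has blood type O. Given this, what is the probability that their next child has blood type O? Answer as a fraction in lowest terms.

Possible genotypes: Jun ∈ {I^B I^B, I^B i}; Willem ∈ {i i}.
Weight each parental genotype pair by prior × P(type-O child):
  I^B i × i i: posterior weight 1; P(next child type O) = 1/2.
Weighted sum = 1/2.

1/2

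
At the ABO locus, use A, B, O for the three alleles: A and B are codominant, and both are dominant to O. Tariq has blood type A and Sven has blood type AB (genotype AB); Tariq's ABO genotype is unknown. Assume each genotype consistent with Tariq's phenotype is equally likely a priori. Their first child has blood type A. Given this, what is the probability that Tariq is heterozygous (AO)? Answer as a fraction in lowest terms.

Possible genotypes: Tariq ∈ {AA, AO}; Sven ∈ {AB}.
Weight each parental genotype pair by prior × P(type-A child):
  AA × AB: posterior weight 1/2.
  AO × AB: posterior weight 1/2.
Sum the posterior weight over pairs where Tariq is AO: 1/2.

1/2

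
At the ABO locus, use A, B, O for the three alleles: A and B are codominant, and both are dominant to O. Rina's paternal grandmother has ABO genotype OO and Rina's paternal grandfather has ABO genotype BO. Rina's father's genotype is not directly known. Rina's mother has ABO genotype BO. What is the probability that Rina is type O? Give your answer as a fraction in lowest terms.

3/8

Rina's father's ABO genotype from OO × BO: 1/2 BO, 1/2 OO.
Crossing each possibility with the mother BO and summing P(type O): 1/2·1/4 + 1/2·1/2 = 3/8.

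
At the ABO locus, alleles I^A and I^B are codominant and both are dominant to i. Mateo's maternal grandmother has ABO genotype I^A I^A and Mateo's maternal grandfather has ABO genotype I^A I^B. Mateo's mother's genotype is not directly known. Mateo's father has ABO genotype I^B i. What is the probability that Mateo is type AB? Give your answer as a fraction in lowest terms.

Mateo's mother's ABO genotype from I^A I^A × I^A I^B: 1/2 I^A I^A, 1/2 I^A I^B.
Crossing each possibility with the father I^B i and summing P(type AB): 1/2·1/2 + 1/2·1/4 = 3/8.

3/8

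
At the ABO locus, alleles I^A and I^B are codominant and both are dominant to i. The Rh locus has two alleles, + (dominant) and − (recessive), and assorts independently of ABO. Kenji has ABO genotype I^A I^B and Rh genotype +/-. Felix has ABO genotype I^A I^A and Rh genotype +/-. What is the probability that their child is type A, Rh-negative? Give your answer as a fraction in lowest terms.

1/8

ABO cross I^A I^B × I^A I^A → offspring phenotypes: 1/2 A, 1/2 AB.
Rh cross +/- × +/- → 3/4 Rh+, 1/4 Rh-.
Independent loci: P(type A, Rh-negative) = 1/2 × 1/4 = 1/8.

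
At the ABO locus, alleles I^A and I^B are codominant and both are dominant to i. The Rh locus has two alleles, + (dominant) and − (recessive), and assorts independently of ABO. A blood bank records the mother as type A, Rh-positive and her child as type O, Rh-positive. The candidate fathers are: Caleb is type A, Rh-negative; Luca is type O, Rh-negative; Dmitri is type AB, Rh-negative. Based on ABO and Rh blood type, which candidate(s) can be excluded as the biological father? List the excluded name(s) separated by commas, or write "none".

Dmitri

A candidate is excluded only if no genotype consistent with his phenotype could produce a type O, Rh-positive child with a type A, Rh-positive mother.
Dmitri (type AB, Rh-): no genotype consistent with that phenotype can produce a type-O Rh+ child with a type-A mother.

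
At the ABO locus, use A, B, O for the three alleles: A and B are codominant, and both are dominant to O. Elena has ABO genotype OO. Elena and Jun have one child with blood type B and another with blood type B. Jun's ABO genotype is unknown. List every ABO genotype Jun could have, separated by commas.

For each candidate genotype of Jun, check whether crossing it with OO can produce every observed child phenotype.
  AA → possible child types {A} ✗
  AB → possible child types {A, B} ✓
  AO → possible child types {O, A} ✗
  BB → possible child types {B} ✓
  BO → possible child types {O, B} ✓
  OO → possible child types {O} ✗

AB, BB, BO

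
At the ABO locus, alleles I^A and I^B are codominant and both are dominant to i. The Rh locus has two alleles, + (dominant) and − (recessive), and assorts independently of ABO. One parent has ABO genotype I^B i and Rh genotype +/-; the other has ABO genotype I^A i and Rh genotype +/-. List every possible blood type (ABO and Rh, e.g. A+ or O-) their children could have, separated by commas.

O+, O-, A+, A-, B+, B-, AB+, AB-

Gametes from I^B i × I^A i give offspring ABO genotypes I^A I^B, I^A i, I^B i, i i, i.e. phenotypes O, A, B, AB.
Rh cross +/- × +/- → phenotypes Rh+, Rh-.
Combining independently: O+, O-, A+, A-, B+, B-, AB+, AB-.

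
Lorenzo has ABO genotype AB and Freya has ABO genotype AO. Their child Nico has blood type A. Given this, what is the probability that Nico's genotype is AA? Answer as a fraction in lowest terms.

Cross AB × AO → 1/4 AA, 1/4 AB, 1/4 AO, 1/4 BO.
Type-A genotypes among offspring: AA (1/4), AO (1/4); total 1/2.
P(AA | type A) = (1/4) / (1/2) = 1/2.

1/2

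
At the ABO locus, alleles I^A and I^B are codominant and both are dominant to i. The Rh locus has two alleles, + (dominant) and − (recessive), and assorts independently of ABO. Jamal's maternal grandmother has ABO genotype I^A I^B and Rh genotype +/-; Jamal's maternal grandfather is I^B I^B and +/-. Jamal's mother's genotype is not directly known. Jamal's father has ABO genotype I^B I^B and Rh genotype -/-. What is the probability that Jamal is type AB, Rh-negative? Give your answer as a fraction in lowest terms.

Jamal's mother's ABO genotype from I^A I^B × I^B I^B: 1/2 I^A I^B, 1/2 I^B I^B.
Crossing each possibility with the father I^B I^B and summing P(type AB): 1/2·1/2 + 1/2·0 = 1/4.
Similarly for Rh via the mother's Rh distribution: P(Rh-) = 1/2.
Independent loci: 1/4 × 1/2 = 1/8.

1/8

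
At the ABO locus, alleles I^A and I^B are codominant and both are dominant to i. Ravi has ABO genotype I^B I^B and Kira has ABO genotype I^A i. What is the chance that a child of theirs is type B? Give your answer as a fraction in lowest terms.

1/2

ABO cross I^B I^B × I^A i → offspring phenotypes: 1/2 B, 1/2 AB.
So P(type B) = 1/2.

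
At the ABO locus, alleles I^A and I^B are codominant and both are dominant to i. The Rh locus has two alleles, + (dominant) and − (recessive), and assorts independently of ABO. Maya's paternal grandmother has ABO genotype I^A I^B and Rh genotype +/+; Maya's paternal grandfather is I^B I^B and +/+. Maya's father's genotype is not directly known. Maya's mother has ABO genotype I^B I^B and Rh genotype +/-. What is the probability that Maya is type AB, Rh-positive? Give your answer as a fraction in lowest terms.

Maya's father's ABO genotype from I^A I^B × I^B I^B: 1/2 I^A I^B, 1/2 I^B I^B.
Crossing each possibility with the mother I^B I^B and summing P(type AB): 1/2·1/2 + 1/2·0 = 1/4.
Similarly for Rh via the father's Rh distribution: P(Rh+) = 1.
Independent loci: 1/4 × 1 = 1/4.

1/4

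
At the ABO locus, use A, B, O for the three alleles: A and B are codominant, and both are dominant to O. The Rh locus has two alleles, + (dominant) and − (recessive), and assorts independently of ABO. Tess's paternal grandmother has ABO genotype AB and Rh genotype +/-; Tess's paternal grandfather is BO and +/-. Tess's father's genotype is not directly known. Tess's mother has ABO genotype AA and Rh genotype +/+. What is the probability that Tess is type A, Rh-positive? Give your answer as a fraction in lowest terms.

1/2

Tess's father's ABO genotype from AB × BO: 1/4 AB, 1/4 AO, 1/4 BB, 1/4 BO.
Crossing each possibility with the mother AA and summing P(type A): 1/4·1/2 + 1/4·1 + 1/4·0 + 1/4·1/2 = 1/2.
Similarly for Rh via the father's Rh distribution: P(Rh+) = 1.
Independent loci: 1/2 × 1 = 1/2.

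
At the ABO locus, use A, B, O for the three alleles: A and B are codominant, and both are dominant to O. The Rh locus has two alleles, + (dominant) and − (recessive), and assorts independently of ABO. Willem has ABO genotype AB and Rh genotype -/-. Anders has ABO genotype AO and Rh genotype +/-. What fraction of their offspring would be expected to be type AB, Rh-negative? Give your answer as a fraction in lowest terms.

1/8

ABO cross AB × AO → offspring phenotypes: 1/2 A, 1/4 B, 1/4 AB.
Rh cross -/- × +/- → 1/2 Rh+, 1/2 Rh-.
Independent loci: P(type AB, Rh-negative) = 1/4 × 1/2 = 1/8.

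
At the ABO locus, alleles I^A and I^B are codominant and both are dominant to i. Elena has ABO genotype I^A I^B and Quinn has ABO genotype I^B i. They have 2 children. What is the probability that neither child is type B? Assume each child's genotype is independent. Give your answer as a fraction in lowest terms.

ABO cross I^A I^B × I^B i → 1/4 A, 1/2 B, 1/4 AB.
So P(type B) = 1/2 per child.
P(not type B) = 1/2 for one child; (1/2)^2 = 1/4.

1/4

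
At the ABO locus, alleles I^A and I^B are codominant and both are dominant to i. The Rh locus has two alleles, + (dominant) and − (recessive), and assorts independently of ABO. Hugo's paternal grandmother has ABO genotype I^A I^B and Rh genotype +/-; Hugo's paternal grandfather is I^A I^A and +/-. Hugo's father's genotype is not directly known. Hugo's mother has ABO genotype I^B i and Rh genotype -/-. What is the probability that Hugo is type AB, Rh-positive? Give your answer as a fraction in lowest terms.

Hugo's father's ABO genotype from I^A I^B × I^A I^A: 1/2 I^A I^A, 1/2 I^A I^B.
Crossing each possibility with the mother I^B i and summing P(type AB): 1/2·1/2 + 1/2·1/4 = 3/8.
Similarly for Rh via the father's Rh distribution: P(Rh+) = 1/2.
Independent loci: 3/8 × 1/2 = 3/16.

3/16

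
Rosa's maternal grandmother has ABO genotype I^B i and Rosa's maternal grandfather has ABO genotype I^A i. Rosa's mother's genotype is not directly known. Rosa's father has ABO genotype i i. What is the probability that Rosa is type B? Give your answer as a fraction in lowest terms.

1/4

Rosa's mother's ABO genotype from I^B i × I^A i: 1/4 I^A I^B, 1/4 I^A i, 1/4 I^B i, 1/4 i i.
Crossing each possibility with the father i i and summing P(type B): 1/4·1/2 + 1/4·0 + 1/4·1/2 + 1/4·0 = 1/4.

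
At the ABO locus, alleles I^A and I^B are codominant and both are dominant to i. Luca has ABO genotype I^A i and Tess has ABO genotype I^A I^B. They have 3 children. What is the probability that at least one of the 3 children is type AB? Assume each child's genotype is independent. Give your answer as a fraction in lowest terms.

ABO cross I^A i × I^A I^B → 1/2 A, 1/4 B, 1/4 AB.
So P(type AB) = 1/4 per child.
P(none) = (3/4)^3 = 27/64; P(at least one) = 1 − 27/64 = 37/64.

37/64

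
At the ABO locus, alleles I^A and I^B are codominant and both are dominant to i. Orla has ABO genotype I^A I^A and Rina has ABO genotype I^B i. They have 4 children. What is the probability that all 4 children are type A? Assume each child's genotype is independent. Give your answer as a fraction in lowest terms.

ABO cross I^A I^A × I^B i → 1/2 A, 1/2 AB.
So P(type A) = 1/2 per child.
All 4 independent: (1/2)^4 = 1/16.

1/16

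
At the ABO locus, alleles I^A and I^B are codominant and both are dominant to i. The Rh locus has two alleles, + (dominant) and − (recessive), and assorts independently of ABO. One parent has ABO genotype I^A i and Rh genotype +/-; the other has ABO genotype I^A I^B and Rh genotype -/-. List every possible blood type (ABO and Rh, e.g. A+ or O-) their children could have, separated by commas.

Gametes from I^A i × I^A I^B give offspring ABO genotypes I^A I^A, I^A I^B, I^A i, I^B i, i.e. phenotypes A, B, AB.
Rh cross +/- × -/- → phenotypes Rh+, Rh-.
Combining independently: A+, A-, B+, B-, AB+, AB-.

A+, A-, B+, B-, AB+, AB-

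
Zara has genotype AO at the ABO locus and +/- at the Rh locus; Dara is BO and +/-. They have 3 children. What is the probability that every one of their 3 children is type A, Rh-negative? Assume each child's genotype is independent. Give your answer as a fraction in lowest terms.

ABO cross AO × BO → 1/4 O, 1/4 A, 1/4 B, 1/4 AB.
Rh cross +/- × +/- → 3/4 Rh+, 1/4 Rh-; so P(type A, Rh-negative) = 1/4 × 1/4 = 1/16 per child.
All 3 independent: (1/16)^3 = 1/4096.

1/4096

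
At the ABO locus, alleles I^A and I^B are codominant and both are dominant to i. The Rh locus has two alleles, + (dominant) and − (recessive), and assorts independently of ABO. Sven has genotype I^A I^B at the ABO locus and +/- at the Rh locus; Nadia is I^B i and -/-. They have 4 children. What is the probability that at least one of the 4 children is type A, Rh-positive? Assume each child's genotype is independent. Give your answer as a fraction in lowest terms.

1695/4096

ABO cross I^A I^B × I^B i → 1/4 A, 1/2 B, 1/4 AB.
Rh cross +/- × -/- → 1/2 Rh+, 1/2 Rh-; so P(type A, Rh-positive) = 1/4 × 1/2 = 1/8 per child.
P(none) = (7/8)^4 = 2401/4096; P(at least one) = 1 − 2401/4096 = 1695/4096.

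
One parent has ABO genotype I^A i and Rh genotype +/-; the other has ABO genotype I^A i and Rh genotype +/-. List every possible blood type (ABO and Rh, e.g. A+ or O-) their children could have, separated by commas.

Gametes from I^A i × I^A i give offspring ABO genotypes I^A I^A, I^A i, i i, i.e. phenotypes O, A.
Rh cross +/- × +/- → phenotypes Rh+, Rh-.
Combining independently: O+, O-, A+, A-.

O+, O-, A+, A-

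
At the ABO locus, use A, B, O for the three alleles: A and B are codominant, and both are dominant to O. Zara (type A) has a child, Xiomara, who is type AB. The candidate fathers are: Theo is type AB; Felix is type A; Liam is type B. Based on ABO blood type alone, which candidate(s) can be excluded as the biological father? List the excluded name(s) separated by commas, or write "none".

A candidate is excluded only if no genotype consistent with his phenotype could produce a type AB child with a type A mother.
Felix (type A): no genotype consistent with that phenotype can produce a type-AB child with a type-A mother.

Felix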